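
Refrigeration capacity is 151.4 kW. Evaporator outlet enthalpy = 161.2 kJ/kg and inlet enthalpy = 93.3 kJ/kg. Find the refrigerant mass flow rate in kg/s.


dh = 161.2 - 93.3 = 67.9 kJ/kg
m_dot = Q / dh = 151.4 / 67.9 = 2.2297 kg/s

2.2297


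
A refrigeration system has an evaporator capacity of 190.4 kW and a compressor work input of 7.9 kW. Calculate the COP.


COP = Q_evap / W
COP = 190.4 / 7.9
COP = 24.101

24.101


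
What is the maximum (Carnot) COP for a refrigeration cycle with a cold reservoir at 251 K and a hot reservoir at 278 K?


dT = 278 - 251 = 27 K
COP_carnot = T_cold / dT = 251 / 27
COP_carnot = 9.296

9.296


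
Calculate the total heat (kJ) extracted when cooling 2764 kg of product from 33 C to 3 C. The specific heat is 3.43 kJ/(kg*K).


dT = 33 - (3) = 30 K
Q = m * cp * dT = 2764 * 3.43 * 30
Q = 284416 kJ

284416


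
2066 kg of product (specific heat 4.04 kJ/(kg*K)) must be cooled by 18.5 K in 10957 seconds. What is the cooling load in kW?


Q = m * cp * dT / t
Q = 2066 * 4.04 * 18.5 / 10957
Q = 14.093 kW

14.093


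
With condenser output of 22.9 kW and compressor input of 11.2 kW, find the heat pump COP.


COP_hp = Q_cond / W
COP_hp = 22.9 / 11.2
COP_hp = 2.045

2.045


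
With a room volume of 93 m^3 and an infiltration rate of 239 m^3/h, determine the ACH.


ACH = flow / volume
ACH = 239 / 93
ACH = 2.57

2.57


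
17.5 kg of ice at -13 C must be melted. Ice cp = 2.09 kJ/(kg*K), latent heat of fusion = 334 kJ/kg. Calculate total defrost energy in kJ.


Sensible heat = cp * dT = 2.09 * 13 = 27.17 kJ/kg
Total per kg = 27.17 + 334 = 361.17 kJ/kg
Q = m * total = 17.5 * 361.17
Q = 6320.5 kJ

6320.5


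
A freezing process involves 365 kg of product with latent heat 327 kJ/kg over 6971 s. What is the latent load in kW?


Q_lat = m * h_fg / t
Q_lat = 365 * 327 / 6971
Q_lat = 17.12 kW

17.12


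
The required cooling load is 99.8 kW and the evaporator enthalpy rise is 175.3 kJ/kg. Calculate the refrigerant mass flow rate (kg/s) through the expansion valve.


m_dot = Q / dh
m_dot = 99.8 / 175.3
m_dot = 0.5693 kg/s

0.5693


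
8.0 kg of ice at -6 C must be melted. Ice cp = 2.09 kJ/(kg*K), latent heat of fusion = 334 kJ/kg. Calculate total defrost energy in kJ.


Sensible heat = cp * dT = 2.09 * 6 = 12.54 kJ/kg
Total per kg = 12.54 + 334 = 346.54 kJ/kg
Q = m * total = 8.0 * 346.54
Q = 2772.3 kJ

2772.3


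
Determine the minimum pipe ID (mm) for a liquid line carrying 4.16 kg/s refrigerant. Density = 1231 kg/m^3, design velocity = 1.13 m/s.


A = m_dot / (rho * v) = 4.16 / (1231 * 1.13) = 0.002990589707 m^2
d = sqrt(4*A/pi) * 1000
d = 61.7 mm

61.7


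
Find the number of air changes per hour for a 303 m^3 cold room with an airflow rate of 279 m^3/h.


ACH = flow / volume
ACH = 279 / 303
ACH = 0.921

0.921


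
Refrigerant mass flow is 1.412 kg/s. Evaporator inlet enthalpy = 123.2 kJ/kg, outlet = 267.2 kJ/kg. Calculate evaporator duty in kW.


dh = 267.2 - 123.2 = 144.0 kJ/kg
Q_evap = m_dot * dh = 1.412 * 144.0
Q_evap = 203.33 kW

203.33


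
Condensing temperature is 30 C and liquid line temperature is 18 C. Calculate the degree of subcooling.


Subcooling = T_cond - T_liquid
Subcooling = 30 - 18
Subcooling = 12 K

12


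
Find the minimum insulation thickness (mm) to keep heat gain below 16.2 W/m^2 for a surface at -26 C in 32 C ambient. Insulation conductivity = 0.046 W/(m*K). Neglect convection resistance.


dT = 32 - (-26) = 58 K
thickness = k * dT / q_max * 1000
thickness = 0.046 * 58 / 16.2 * 1000
thickness = 164.7 mm

164.7


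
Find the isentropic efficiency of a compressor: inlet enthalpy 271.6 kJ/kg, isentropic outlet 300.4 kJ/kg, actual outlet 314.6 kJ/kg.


dh_ideal = 300.4 - 271.6 = 28.8 kJ/kg
dh_actual = 314.6 - 271.6 = 43.0 kJ/kg
eta_s = dh_ideal / dh_actual = 28.8 / 43.0
eta_s = 0.6698

0.6698


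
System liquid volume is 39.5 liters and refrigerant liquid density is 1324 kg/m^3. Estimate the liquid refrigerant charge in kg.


Charge = V * rho / 1000
Charge = 39.5 * 1324 / 1000
Charge = 52.3 kg

52.3


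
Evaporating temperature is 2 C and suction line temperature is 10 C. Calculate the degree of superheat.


Superheat = T_suction - T_evap
Superheat = 10 - (2)
Superheat = 8 K

8


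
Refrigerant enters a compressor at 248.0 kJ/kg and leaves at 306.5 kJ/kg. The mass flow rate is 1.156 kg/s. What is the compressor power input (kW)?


dh = 306.5 - 248.0 = 58.5 kJ/kg
W = m_dot * dh = 1.156 * 58.5 = 67.63 kW

67.63


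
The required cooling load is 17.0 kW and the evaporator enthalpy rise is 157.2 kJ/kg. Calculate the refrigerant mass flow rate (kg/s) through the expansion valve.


m_dot = Q / dh
m_dot = 17.0 / 157.2
m_dot = 0.1081 kg/s

0.1081


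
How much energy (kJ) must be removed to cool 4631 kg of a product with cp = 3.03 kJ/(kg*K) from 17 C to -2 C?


dT = 17 - (-2) = 19 K
Q = m * cp * dT = 4631 * 3.03 * 19
Q = 266607 kJ

266607


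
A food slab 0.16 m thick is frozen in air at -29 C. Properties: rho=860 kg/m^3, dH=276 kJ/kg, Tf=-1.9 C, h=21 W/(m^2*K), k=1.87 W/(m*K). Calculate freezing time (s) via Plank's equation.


dT = -1.9 - (-29) = 27.1 K
term1 = a/(2h) = 0.16/(2*21) = 0.00380952381
term2 = a^2/(8k) = 0.16^2/(8*1.87) = 0.001711229947
t = rho*dH*1000/dT * (term1 + term2)
t = 860*276*1000/27.1 * (0.00380952381 + 0.001711229947)
t = 48354 s

48354


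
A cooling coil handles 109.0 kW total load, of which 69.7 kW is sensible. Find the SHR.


SHR = Q_sensible / Q_total
SHR = 69.7 / 109.0
SHR = 0.639

0.639


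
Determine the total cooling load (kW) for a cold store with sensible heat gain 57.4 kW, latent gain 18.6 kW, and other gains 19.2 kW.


Q_total = Q_s + Q_l + Q_misc
Q_total = 57.4 + 18.6 + 19.2
Q_total = 95.2 kW

95.2


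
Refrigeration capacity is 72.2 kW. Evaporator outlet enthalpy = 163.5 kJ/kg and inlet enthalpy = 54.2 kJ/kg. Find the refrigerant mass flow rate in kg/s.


dh = 163.5 - 54.2 = 109.3 kJ/kg
m_dot = Q / dh = 72.2 / 109.3 = 0.6606 kg/s

0.6606


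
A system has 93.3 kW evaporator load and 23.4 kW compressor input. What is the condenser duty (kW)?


Q_cond = Q_evap + W
Q_cond = 93.3 + 23.4
Q_cond = 116.7 kW

116.7


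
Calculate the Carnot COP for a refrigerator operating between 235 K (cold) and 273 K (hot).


dT = 273 - 235 = 38 K
COP_carnot = T_cold / dT = 235 / 38
COP_carnot = 6.184

6.184


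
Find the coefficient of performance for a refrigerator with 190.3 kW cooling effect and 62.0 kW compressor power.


COP = Q_evap / W
COP = 190.3 / 62.0
COP = 3.069

3.069


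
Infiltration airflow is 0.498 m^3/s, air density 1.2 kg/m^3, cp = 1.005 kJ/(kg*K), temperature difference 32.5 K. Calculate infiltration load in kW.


Q = V_dot * rho * cp * dT
Q = 0.498 * 1.2 * 1.005 * 32.5
Q = 19.519 kW

19.519


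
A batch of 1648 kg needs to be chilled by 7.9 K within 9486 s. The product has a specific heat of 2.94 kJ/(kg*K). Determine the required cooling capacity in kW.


Q = m * cp * dT / t
Q = 1648 * 2.94 * 7.9 / 9486
Q = 4.035 kW

4.035


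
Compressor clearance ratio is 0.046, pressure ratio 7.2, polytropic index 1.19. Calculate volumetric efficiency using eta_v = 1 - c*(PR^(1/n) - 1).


PR^(1/n) = 7.2^(1/1.19) = 5.25348475
eta_v = 1 - 0.046 * (5.25348475 - 1)
eta_v = 0.8043

0.8043


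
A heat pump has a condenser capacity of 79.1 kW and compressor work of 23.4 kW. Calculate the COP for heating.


COP_hp = Q_cond / W
COP_hp = 79.1 / 23.4
COP_hp = 3.38

3.38


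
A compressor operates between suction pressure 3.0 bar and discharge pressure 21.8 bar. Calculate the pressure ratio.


PR = P_high / P_low
PR = 21.8 / 3.0
PR = 7.267

7.267


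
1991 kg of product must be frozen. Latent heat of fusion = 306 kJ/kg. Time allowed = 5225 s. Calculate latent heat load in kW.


Q_lat = m * h_fg / t
Q_lat = 1991 * 306 / 5225
Q_lat = 116.6 kW

116.6


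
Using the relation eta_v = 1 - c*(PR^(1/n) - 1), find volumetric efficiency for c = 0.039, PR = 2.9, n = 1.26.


PR^(1/n) = 2.9^(1/1.26) = 2.32799765
eta_v = 1 - 0.039 * (2.32799765 - 1)
eta_v = 0.9482

0.9482


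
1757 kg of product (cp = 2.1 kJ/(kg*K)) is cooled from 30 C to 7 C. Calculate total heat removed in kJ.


dT = 30 - (7) = 23 K
Q = m * cp * dT = 1757 * 2.1 * 23
Q = 84863 kJ

84863


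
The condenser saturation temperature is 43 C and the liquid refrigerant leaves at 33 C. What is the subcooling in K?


Subcooling = T_cond - T_liquid
Subcooling = 43 - 33
Subcooling = 10 K

10


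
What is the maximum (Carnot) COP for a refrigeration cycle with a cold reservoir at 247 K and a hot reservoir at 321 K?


dT = 321 - 247 = 74 K
COP_carnot = T_cold / dT = 247 / 74
COP_carnot = 3.338

3.338


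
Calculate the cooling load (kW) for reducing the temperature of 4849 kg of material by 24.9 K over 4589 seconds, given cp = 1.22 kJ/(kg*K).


Q = m * cp * dT / t
Q = 4849 * 1.22 * 24.9 / 4589
Q = 32.099 kW

32.099


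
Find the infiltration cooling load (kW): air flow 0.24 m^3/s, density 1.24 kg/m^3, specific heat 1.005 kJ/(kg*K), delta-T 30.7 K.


Q = V_dot * rho * cp * dT
Q = 0.24 * 1.24 * 1.005 * 30.7
Q = 9.182 kW

9.182


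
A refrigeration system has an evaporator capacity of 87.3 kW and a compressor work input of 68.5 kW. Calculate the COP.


COP = Q_evap / W
COP = 87.3 / 68.5
COP = 1.274

1.274


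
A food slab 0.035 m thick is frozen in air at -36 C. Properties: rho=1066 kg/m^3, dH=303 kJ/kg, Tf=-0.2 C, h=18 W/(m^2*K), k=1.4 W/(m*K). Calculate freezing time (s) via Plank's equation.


dT = -0.2 - (-36) = 35.8 K
term1 = a/(2h) = 0.035/(2*18) = 0.0009722222222
term2 = a^2/(8k) = 0.035^2/(8*1.4) = 0.000109375
t = rho*dH*1000/dT * (term1 + term2)
t = 1066*303*1000/35.8 * (0.0009722222222 + 0.000109375)
t = 9758 s

9758


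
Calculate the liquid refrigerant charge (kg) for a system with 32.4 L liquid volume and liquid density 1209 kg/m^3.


Charge = V * rho / 1000
Charge = 32.4 * 1209 / 1000
Charge = 39.17 kg

39.17


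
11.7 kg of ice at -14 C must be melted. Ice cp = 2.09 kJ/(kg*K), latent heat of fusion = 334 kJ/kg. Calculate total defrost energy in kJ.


Sensible heat = cp * dT = 2.09 * 14 = 29.26 kJ/kg
Total per kg = 29.26 + 334 = 363.26 kJ/kg
Q = m * total = 11.7 * 363.26
Q = 4250.1 kJ

4250.1


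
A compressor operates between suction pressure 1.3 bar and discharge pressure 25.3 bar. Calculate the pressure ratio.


PR = P_high / P_low
PR = 25.3 / 1.3
PR = 19.462

19.462


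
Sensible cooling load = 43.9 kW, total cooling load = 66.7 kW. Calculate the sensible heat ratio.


SHR = Q_sensible / Q_total
SHR = 43.9 / 66.7
SHR = 0.658

0.658


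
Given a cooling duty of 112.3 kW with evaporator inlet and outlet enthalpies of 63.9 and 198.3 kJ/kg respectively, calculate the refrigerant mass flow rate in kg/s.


dh = 198.3 - 63.9 = 134.4 kJ/kg
m_dot = Q / dh = 112.3 / 134.4 = 0.8356 kg/s

0.8356


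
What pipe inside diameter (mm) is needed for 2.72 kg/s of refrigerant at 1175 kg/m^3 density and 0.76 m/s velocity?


A = m_dot / (rho * v) = 2.72 / (1175 * 0.76) = 0.003045912654 m^2
d = sqrt(4*A/pi) * 1000
d = 62.3 mm

62.3


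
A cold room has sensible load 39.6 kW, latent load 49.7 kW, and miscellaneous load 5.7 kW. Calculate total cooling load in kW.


Q_total = Q_s + Q_l + Q_misc
Q_total = 39.6 + 49.7 + 5.7
Q_total = 95.0 kW

95.0


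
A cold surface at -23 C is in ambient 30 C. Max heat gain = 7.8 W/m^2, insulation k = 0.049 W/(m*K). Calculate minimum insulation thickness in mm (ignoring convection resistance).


dT = 30 - (-23) = 53 K
thickness = k * dT / q_max * 1000
thickness = 0.049 * 53 / 7.8 * 1000
thickness = 332.9 mm

332.9


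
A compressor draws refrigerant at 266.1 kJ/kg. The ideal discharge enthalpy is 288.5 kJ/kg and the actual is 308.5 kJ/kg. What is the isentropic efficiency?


dh_ideal = 288.5 - 266.1 = 22.4 kJ/kg
dh_actual = 308.5 - 266.1 = 42.4 kJ/kg
eta_s = dh_ideal / dh_actual = 22.4 / 42.4
eta_s = 0.5283

0.5283


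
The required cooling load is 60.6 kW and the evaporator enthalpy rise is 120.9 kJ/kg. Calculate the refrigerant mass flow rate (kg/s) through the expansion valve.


m_dot = Q / dh
m_dot = 60.6 / 120.9
m_dot = 0.5012 kg/s

0.5012


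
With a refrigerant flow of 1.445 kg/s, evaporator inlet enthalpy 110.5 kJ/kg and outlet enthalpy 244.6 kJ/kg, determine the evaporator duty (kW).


dh = 244.6 - 110.5 = 134.1 kJ/kg
Q_evap = m_dot * dh = 1.445 * 134.1
Q_evap = 193.77 kW

193.77


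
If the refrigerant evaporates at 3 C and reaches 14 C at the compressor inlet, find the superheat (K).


Superheat = T_suction - T_evap
Superheat = 14 - (3)
Superheat = 11 K

11


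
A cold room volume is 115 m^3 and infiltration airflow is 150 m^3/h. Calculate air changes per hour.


ACH = flow / volume
ACH = 150 / 115
ACH = 1.304

1.304


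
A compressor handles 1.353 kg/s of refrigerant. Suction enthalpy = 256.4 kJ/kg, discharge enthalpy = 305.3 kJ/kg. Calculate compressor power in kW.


dh = 305.3 - 256.4 = 48.9 kJ/kg
W = m_dot * dh = 1.353 * 48.9 = 66.16 kW

66.16


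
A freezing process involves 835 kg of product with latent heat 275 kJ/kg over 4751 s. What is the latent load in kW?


Q_lat = m * h_fg / t
Q_lat = 835 * 275 / 4751
Q_lat = 48.33 kW

48.33


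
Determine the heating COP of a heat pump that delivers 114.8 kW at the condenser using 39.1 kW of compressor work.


COP_hp = Q_cond / W
COP_hp = 114.8 / 39.1
COP_hp = 2.936

2.936


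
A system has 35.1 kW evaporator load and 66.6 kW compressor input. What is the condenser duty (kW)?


Q_cond = Q_evap + W
Q_cond = 35.1 + 66.6
Q_cond = 101.7 kW

101.7


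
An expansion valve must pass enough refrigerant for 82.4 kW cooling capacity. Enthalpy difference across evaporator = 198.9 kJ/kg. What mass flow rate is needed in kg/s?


m_dot = Q / dh
m_dot = 82.4 / 198.9
m_dot = 0.4143 kg/s

0.4143


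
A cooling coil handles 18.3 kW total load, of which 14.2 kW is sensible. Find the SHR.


SHR = Q_sensible / Q_total
SHR = 14.2 / 18.3
SHR = 0.776

0.776


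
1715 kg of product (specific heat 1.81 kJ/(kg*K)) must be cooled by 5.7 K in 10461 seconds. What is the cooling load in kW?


Q = m * cp * dT / t
Q = 1715 * 1.81 * 5.7 / 10461
Q = 1.691 kW

1.691


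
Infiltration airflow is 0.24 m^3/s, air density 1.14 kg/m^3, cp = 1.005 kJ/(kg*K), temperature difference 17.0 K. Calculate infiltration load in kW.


Q = V_dot * rho * cp * dT
Q = 0.24 * 1.14 * 1.005 * 17.0
Q = 4.674 kW

4.674


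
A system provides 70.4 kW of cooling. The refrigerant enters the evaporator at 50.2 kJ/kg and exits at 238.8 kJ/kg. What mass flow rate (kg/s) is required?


dh = 238.8 - 50.2 = 188.6 kJ/kg
m_dot = Q / dh = 70.4 / 188.6 = 0.3733 kg/s

0.3733


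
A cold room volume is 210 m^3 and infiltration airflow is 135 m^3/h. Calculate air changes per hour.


ACH = flow / volume
ACH = 135 / 210
ACH = 0.643

0.643


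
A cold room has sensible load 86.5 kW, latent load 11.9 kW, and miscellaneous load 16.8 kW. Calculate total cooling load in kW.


Q_total = Q_s + Q_l + Q_misc
Q_total = 86.5 + 11.9 + 16.8
Q_total = 115.2 kW

115.2


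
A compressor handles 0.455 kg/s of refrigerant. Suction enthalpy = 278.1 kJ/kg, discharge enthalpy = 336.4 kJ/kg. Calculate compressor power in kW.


dh = 336.4 - 278.1 = 58.3 kJ/kg
W = m_dot * dh = 0.455 * 58.3 = 26.53 kW

26.53


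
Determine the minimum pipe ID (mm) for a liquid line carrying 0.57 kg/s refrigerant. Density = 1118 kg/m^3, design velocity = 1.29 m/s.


A = m_dot / (rho * v) = 0.57 / (1118 * 1.29) = 0.0003952240296 m^2
d = sqrt(4*A/pi) * 1000
d = 22.4 mm

22.4


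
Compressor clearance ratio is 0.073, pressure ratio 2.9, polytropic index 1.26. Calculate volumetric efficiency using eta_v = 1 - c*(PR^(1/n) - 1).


PR^(1/n) = 2.9^(1/1.26) = 2.32799765
eta_v = 1 - 0.073 * (2.32799765 - 1)
eta_v = 0.9031

0.9031


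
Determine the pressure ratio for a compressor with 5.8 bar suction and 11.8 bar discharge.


PR = P_high / P_low
PR = 11.8 / 5.8
PR = 2.034

2.034


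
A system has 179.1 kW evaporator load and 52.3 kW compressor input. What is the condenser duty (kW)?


Q_cond = Q_evap + W
Q_cond = 179.1 + 52.3
Q_cond = 231.4 kW

231.4


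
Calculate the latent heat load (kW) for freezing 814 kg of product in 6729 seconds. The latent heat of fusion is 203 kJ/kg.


Q_lat = m * h_fg / t
Q_lat = 814 * 203 / 6729
Q_lat = 24.56 kW

24.56


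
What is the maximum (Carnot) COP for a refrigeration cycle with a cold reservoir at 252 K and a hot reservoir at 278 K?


dT = 278 - 252 = 26 K
COP_carnot = T_cold / dT = 252 / 26
COP_carnot = 9.692

9.692


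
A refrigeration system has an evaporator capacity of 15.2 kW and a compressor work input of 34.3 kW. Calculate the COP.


COP = Q_evap / W
COP = 15.2 / 34.3
COP = 0.443

0.443


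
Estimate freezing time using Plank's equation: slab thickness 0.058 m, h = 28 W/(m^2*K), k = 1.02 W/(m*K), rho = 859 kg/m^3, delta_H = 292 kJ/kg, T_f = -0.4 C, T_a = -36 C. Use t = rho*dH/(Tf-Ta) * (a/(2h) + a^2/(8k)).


dT = -0.4 - (-36) = 35.6 K
term1 = a/(2h) = 0.058/(2*28) = 0.001035714286
term2 = a^2/(8k) = 0.058^2/(8*1.02) = 0.000412254902
t = rho*dH*1000/dT * (term1 + term2)
t = 859*292*1000/35.6 * (0.001035714286 + 0.000412254902)
t = 10202 s

10202


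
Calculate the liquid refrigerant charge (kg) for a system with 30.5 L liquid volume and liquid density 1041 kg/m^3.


Charge = V * rho / 1000
Charge = 30.5 * 1041 / 1000
Charge = 31.75 kg

31.75


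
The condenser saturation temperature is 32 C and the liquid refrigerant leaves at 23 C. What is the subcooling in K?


Subcooling = T_cond - T_liquid
Subcooling = 32 - 23
Subcooling = 9 K

9


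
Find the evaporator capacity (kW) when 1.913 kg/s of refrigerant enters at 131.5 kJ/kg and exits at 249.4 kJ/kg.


dh = 249.4 - 131.5 = 117.9 kJ/kg
Q_evap = m_dot * dh = 1.913 * 117.9
Q_evap = 225.54 kW

225.54


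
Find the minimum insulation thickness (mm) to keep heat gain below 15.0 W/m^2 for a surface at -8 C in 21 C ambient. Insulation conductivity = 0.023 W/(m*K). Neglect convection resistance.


dT = 21 - (-8) = 29 K
thickness = k * dT / q_max * 1000
thickness = 0.023 * 29 / 15.0 * 1000
thickness = 44.5 mm

44.5


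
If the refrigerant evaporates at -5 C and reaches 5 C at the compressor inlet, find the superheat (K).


Superheat = T_suction - T_evap
Superheat = 5 - (-5)
Superheat = 10 K

10


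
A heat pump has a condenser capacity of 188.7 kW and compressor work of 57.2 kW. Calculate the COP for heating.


COP_hp = Q_cond / W
COP_hp = 188.7 / 57.2
COP_hp = 3.299

3.299


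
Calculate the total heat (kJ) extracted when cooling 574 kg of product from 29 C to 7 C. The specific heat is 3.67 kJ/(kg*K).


dT = 29 - (7) = 22 K
Q = m * cp * dT = 574 * 3.67 * 22
Q = 46345 kJ

46345


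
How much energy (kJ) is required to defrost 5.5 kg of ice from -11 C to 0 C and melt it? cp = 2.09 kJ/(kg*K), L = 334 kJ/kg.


Sensible heat = cp * dT = 2.09 * 11 = 22.99 kJ/kg
Total per kg = 22.99 + 334 = 356.99 kJ/kg
Q = m * total = 5.5 * 356.99
Q = 1963.4 kJ

1963.4


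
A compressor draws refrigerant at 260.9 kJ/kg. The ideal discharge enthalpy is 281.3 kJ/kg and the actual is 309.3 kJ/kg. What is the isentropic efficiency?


dh_ideal = 281.3 - 260.9 = 20.4 kJ/kg
dh_actual = 309.3 - 260.9 = 48.4 kJ/kg
eta_s = dh_ideal / dh_actual = 20.4 / 48.4
eta_s = 0.4215

0.4215


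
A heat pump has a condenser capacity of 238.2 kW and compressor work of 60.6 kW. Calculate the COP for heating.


COP_hp = Q_cond / W
COP_hp = 238.2 / 60.6
COP_hp = 3.931

3.931


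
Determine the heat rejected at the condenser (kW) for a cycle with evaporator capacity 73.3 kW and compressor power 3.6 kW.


Q_cond = Q_evap + W
Q_cond = 73.3 + 3.6
Q_cond = 76.9 kW

76.9


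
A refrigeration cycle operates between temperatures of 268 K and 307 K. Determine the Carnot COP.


dT = 307 - 268 = 39 K
COP_carnot = T_cold / dT = 268 / 39
COP_carnot = 6.872

6.872


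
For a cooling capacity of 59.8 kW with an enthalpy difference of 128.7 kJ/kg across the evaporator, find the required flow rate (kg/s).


m_dot = Q / dh
m_dot = 59.8 / 128.7
m_dot = 0.4646 kg/s

0.4646


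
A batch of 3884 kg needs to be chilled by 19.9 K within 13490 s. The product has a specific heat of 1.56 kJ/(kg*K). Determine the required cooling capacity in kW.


Q = m * cp * dT / t
Q = 3884 * 1.56 * 19.9 / 13490
Q = 8.938 kW

8.938


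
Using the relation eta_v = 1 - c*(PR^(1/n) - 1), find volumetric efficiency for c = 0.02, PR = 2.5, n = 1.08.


PR^(1/n) = 2.5^(1/1.08) = 2.33594693
eta_v = 1 - 0.02 * (2.33594693 - 1)
eta_v = 0.9733

0.9733


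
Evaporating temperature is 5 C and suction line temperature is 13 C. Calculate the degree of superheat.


Superheat = T_suction - T_evap
Superheat = 13 - (5)
Superheat = 8 K

8


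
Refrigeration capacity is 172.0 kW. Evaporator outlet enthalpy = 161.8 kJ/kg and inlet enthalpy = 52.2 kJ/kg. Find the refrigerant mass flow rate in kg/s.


dh = 161.8 - 52.2 = 109.6 kJ/kg
m_dot = Q / dh = 172.0 / 109.6 = 1.5693 kg/s

1.5693


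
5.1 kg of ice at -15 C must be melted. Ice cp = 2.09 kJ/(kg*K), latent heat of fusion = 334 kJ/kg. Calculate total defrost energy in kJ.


Sensible heat = cp * dT = 2.09 * 15 = 31.35 kJ/kg
Total per kg = 31.35 + 334 = 365.35 kJ/kg
Q = m * total = 5.1 * 365.35
Q = 1863.3 kJ

1863.3


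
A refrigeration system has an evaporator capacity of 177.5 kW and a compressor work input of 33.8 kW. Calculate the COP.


COP = Q_evap / W
COP = 177.5 / 33.8
COP = 5.251

5.251


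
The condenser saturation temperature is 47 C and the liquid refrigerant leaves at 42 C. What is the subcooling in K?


Subcooling = T_cond - T_liquid
Subcooling = 47 - 42
Subcooling = 5 K

5


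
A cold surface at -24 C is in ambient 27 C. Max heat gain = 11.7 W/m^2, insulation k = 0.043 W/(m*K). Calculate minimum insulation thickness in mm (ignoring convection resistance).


dT = 27 - (-24) = 51 K
thickness = k * dT / q_max * 1000
thickness = 0.043 * 51 / 11.7 * 1000
thickness = 187.4 mm

187.4


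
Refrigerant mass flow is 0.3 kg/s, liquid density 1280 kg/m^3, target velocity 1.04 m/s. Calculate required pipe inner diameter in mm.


A = m_dot / (rho * v) = 0.3 / (1280 * 1.04) = 0.0002253605769 m^2
d = sqrt(4*A/pi) * 1000
d = 16.9 mm

16.9


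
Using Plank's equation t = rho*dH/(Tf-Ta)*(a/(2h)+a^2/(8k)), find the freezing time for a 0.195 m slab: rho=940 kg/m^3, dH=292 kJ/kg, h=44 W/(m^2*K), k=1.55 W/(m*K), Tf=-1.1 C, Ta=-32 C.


dT = -1.1 - (-32) = 30.9 K
term1 = a/(2h) = 0.195/(2*44) = 0.002215909091
term2 = a^2/(8k) = 0.195^2/(8*1.55) = 0.003066532258
t = rho*dH*1000/dT * (term1 + term2)
t = 940*292*1000/30.9 * (0.002215909091 + 0.003066532258)
t = 46923 s

46923


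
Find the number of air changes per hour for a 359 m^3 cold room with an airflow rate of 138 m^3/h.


ACH = flow / volume
ACH = 138 / 359
ACH = 0.384

0.384


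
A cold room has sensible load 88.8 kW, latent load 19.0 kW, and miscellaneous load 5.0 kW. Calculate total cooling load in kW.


Q_total = Q_s + Q_l + Q_misc
Q_total = 88.8 + 19.0 + 5.0
Q_total = 112.8 kW

112.8


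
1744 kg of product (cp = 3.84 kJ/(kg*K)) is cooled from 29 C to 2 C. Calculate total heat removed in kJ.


dT = 29 - (2) = 27 K
Q = m * cp * dT = 1744 * 3.84 * 27
Q = 180818 kJ

180818


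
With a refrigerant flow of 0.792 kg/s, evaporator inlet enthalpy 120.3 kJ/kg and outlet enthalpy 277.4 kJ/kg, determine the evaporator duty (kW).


dh = 277.4 - 120.3 = 157.1 kJ/kg
Q_evap = m_dot * dh = 0.792 * 157.1
Q_evap = 124.42 kW

124.42


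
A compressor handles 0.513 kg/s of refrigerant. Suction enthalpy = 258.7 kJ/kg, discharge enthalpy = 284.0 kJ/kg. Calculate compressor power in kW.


dh = 284.0 - 258.7 = 25.3 kJ/kg
W = m_dot * dh = 0.513 * 25.3 = 12.98 kW

12.98


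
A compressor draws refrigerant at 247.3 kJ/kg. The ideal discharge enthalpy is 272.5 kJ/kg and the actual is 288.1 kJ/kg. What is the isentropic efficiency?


dh_ideal = 272.5 - 247.3 = 25.2 kJ/kg
dh_actual = 288.1 - 247.3 = 40.8 kJ/kg
eta_s = dh_ideal / dh_actual = 25.2 / 40.8
eta_s = 0.6176

0.6176


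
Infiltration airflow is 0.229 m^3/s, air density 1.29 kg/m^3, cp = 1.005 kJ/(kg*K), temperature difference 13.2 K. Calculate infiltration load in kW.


Q = V_dot * rho * cp * dT
Q = 0.229 * 1.29 * 1.005 * 13.2
Q = 3.919 kW

3.919


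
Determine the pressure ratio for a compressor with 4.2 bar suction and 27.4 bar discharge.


PR = P_high / P_low
PR = 27.4 / 4.2
PR = 6.524

6.524


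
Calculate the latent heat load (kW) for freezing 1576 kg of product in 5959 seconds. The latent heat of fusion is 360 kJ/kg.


Q_lat = m * h_fg / t
Q_lat = 1576 * 360 / 5959
Q_lat = 95.21 kW

95.21


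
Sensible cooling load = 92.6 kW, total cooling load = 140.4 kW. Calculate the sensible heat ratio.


SHR = Q_sensible / Q_total
SHR = 92.6 / 140.4
SHR = 0.66

0.66


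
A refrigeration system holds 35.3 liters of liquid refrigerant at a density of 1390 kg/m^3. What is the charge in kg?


Charge = V * rho / 1000
Charge = 35.3 * 1390 / 1000
Charge = 49.07 kg

49.07


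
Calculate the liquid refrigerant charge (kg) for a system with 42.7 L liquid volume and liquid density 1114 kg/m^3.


Charge = V * rho / 1000
Charge = 42.7 * 1114 / 1000
Charge = 47.57 kg

47.57


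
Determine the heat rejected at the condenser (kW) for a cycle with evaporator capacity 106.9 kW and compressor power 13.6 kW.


Q_cond = Q_evap + W
Q_cond = 106.9 + 13.6
Q_cond = 120.5 kW

120.5


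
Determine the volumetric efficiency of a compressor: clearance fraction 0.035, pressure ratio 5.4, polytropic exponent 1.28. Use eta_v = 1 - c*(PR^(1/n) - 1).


PR^(1/n) = 5.4^(1/1.28) = 3.73407146
eta_v = 1 - 0.035 * (3.73407146 - 1)
eta_v = 0.9043

0.9043


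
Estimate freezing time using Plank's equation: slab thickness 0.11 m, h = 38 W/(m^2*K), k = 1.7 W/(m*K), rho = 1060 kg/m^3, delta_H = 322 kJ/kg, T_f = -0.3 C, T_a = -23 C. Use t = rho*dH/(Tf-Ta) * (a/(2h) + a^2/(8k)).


dT = -0.3 - (-23) = 22.7 K
term1 = a/(2h) = 0.11/(2*38) = 0.001447368421
term2 = a^2/(8k) = 0.11^2/(8*1.7) = 0.0008897058824
t = rho*dH*1000/dT * (term1 + term2)
t = 1060*322*1000/22.7 * (0.001447368421 + 0.0008897058824)
t = 35141 s

35141


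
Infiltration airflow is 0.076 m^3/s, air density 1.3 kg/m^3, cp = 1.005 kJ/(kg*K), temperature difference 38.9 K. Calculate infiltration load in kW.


Q = V_dot * rho * cp * dT
Q = 0.076 * 1.3 * 1.005 * 38.9
Q = 3.863 kW

3.863


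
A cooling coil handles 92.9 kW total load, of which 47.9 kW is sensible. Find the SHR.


SHR = Q_sensible / Q_total
SHR = 47.9 / 92.9
SHR = 0.516

0.516


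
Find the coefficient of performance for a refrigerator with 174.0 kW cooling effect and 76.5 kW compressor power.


COP = Q_evap / W
COP = 174.0 / 76.5
COP = 2.275

2.275


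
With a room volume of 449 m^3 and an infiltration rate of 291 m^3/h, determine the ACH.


ACH = flow / volume
ACH = 291 / 449
ACH = 0.648

0.648


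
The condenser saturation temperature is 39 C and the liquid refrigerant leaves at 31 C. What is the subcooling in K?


Subcooling = T_cond - T_liquid
Subcooling = 39 - 31
Subcooling = 8 K

8


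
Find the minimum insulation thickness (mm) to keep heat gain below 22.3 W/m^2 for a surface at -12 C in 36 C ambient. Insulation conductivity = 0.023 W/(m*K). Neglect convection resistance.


dT = 36 - (-12) = 48 K
thickness = k * dT / q_max * 1000
thickness = 0.023 * 48 / 22.3 * 1000
thickness = 49.5 mm

49.5


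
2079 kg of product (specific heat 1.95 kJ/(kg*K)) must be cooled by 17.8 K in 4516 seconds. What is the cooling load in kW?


Q = m * cp * dT / t
Q = 2079 * 1.95 * 17.8 / 4516
Q = 15.979 kW

15.979


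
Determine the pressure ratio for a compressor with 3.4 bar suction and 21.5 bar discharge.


PR = P_high / P_low
PR = 21.5 / 3.4
PR = 6.324

6.324


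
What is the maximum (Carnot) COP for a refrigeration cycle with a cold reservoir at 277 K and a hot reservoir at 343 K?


dT = 343 - 277 = 66 K
COP_carnot = T_cold / dT = 277 / 66
COP_carnot = 4.197

4.197


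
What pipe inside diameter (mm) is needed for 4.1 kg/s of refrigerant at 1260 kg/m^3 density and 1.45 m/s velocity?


A = m_dot / (rho * v) = 4.1 / (1260 * 1.45) = 0.002244116037 m^2
d = sqrt(4*A/pi) * 1000
d = 53.5 mm

53.5


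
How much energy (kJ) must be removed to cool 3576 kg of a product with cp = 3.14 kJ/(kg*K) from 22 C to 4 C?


dT = 22 - (4) = 18 K
Q = m * cp * dT = 3576 * 3.14 * 18
Q = 202116 kJ

202116


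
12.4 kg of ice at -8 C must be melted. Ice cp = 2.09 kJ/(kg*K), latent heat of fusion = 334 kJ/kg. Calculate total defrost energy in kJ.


Sensible heat = cp * dT = 2.09 * 8 = 16.72 kJ/kg
Total per kg = 16.72 + 334 = 350.72 kJ/kg
Q = m * total = 12.4 * 350.72
Q = 4348.9 kJ

4348.9


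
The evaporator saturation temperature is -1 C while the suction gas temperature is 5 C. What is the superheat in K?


Superheat = T_suction - T_evap
Superheat = 5 - (-1)
Superheat = 6 K

6


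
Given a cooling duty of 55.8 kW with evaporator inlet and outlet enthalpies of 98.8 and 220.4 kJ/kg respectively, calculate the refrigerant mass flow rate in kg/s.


dh = 220.4 - 98.8 = 121.6 kJ/kg
m_dot = Q / dh = 55.8 / 121.6 = 0.4589 kg/s

0.4589


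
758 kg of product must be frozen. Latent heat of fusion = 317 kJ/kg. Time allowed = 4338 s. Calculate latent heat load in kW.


Q_lat = m * h_fg / t
Q_lat = 758 * 317 / 4338
Q_lat = 55.39 kW

55.39


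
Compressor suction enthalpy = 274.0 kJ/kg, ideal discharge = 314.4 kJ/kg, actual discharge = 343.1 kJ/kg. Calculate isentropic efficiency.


dh_ideal = 314.4 - 274.0 = 40.4 kJ/kg
dh_actual = 343.1 - 274.0 = 69.1 kJ/kg
eta_s = dh_ideal / dh_actual = 40.4 / 69.1
eta_s = 0.5847

0.5847


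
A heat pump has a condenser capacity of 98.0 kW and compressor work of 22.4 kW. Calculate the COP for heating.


COP_hp = Q_cond / W
COP_hp = 98.0 / 22.4
COP_hp = 4.375

4.375


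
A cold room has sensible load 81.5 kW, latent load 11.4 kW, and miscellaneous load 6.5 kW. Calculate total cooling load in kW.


Q_total = Q_s + Q_l + Q_misc
Q_total = 81.5 + 11.4 + 6.5
Q_total = 99.4 kW

99.4


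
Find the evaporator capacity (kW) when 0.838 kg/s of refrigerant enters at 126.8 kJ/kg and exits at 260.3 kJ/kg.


dh = 260.3 - 126.8 = 133.5 kJ/kg
Q_evap = m_dot * dh = 0.838 * 133.5
Q_evap = 111.87 kW

111.87


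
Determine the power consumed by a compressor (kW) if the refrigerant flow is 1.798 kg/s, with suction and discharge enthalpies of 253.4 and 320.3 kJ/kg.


dh = 320.3 - 253.4 = 66.9 kJ/kg
W = m_dot * dh = 1.798 * 66.9 = 120.29 kW

120.29


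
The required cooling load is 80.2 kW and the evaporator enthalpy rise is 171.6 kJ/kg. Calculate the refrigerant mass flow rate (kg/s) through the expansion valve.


m_dot = Q / dh
m_dot = 80.2 / 171.6
m_dot = 0.4674 kg/s

0.4674


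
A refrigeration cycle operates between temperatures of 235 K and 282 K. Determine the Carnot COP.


dT = 282 - 235 = 47 K
COP_carnot = T_cold / dT = 235 / 47
COP_carnot = 5.0

5.0


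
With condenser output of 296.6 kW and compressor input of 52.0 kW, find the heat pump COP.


COP_hp = Q_cond / W
COP_hp = 296.6 / 52.0
COP_hp = 5.704

5.704


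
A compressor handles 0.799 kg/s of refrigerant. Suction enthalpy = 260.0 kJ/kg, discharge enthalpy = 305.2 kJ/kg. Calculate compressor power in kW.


dh = 305.2 - 260.0 = 45.2 kJ/kg
W = m_dot * dh = 0.799 * 45.2 = 36.11 kW

36.11


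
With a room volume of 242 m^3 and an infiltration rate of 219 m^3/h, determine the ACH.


ACH = flow / volume
ACH = 219 / 242
ACH = 0.905

0.905


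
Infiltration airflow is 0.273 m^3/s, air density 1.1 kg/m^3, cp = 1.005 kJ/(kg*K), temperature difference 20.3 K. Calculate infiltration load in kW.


Q = V_dot * rho * cp * dT
Q = 0.273 * 1.1 * 1.005 * 20.3
Q = 6.127 kW

6.127


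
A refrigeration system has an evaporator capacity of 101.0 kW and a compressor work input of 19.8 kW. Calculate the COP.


COP = Q_evap / W
COP = 101.0 / 19.8
COP = 5.101

5.101


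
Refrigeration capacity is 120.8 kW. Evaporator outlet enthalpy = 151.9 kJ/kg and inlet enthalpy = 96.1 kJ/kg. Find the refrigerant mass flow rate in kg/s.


dh = 151.9 - 96.1 = 55.8 kJ/kg
m_dot = Q / dh = 120.8 / 55.8 = 2.1649 kg/s

2.1649


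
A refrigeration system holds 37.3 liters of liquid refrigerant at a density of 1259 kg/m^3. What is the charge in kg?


Charge = V * rho / 1000
Charge = 37.3 * 1259 / 1000
Charge = 46.96 kg

46.96


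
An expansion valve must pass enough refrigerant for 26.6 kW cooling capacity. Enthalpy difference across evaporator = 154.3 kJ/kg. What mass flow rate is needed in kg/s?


m_dot = Q / dh
m_dot = 26.6 / 154.3
m_dot = 0.1724 kg/s

0.1724


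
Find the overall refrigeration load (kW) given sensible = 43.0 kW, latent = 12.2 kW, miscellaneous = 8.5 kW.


Q_total = Q_s + Q_l + Q_misc
Q_total = 43.0 + 12.2 + 8.5
Q_total = 63.7 kW

63.7


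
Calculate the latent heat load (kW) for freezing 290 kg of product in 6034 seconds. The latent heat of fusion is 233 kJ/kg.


Q_lat = m * h_fg / t
Q_lat = 290 * 233 / 6034
Q_lat = 11.2 kW

11.2


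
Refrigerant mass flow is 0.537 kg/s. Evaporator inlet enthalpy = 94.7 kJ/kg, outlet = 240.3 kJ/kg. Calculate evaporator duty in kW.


dh = 240.3 - 94.7 = 145.6 kJ/kg
Q_evap = m_dot * dh = 0.537 * 145.6
Q_evap = 78.19 kW

78.19


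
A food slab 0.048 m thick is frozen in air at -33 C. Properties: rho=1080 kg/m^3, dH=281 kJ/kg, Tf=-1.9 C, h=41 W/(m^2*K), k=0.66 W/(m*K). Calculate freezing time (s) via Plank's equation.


dT = -1.9 - (-33) = 31.1 K
term1 = a/(2h) = 0.048/(2*41) = 0.0005853658537
term2 = a^2/(8k) = 0.048^2/(8*0.66) = 0.0004363636364
t = rho*dH*1000/dT * (term1 + term2)
t = 1080*281*1000/31.1 * (0.0005853658537 + 0.0004363636364)
t = 9970 s

9970


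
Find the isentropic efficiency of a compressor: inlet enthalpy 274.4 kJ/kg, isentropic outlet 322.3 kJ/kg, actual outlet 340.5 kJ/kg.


dh_ideal = 322.3 - 274.4 = 47.9 kJ/kg
dh_actual = 340.5 - 274.4 = 66.1 kJ/kg
eta_s = dh_ideal / dh_actual = 47.9 / 66.1
eta_s = 0.7247

0.7247


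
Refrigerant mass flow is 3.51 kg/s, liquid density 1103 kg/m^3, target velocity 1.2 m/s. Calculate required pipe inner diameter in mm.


A = m_dot / (rho * v) = 3.51 / (1103 * 1.2) = 0.002651858568 m^2
d = sqrt(4*A/pi) * 1000
d = 58.1 mm

58.1


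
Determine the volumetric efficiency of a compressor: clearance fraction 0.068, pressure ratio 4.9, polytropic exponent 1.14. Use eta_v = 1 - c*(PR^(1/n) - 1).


PR^(1/n) = 4.9^(1/1.14) = 4.03120754
eta_v = 1 - 0.068 * (4.03120754 - 1)
eta_v = 0.7939

0.7939


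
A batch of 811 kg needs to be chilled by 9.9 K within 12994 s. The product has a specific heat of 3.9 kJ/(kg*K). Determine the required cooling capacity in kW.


Q = m * cp * dT / t
Q = 811 * 3.9 * 9.9 / 12994
Q = 2.41 kW

2.41


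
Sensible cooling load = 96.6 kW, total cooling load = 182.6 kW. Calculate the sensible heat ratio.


SHR = Q_sensible / Q_total
SHR = 96.6 / 182.6
SHR = 0.529

0.529


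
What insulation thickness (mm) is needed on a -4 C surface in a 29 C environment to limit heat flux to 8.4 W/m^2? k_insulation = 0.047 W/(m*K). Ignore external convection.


dT = 29 - (-4) = 33 K
thickness = k * dT / q_max * 1000
thickness = 0.047 * 33 / 8.4 * 1000
thickness = 184.6 mm

184.6


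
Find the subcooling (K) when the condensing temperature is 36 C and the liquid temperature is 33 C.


Subcooling = T_cond - T_liquid
Subcooling = 36 - 33
Subcooling = 3 K

3


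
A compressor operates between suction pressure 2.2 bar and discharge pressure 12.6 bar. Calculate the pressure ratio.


PR = P_high / P_low
PR = 12.6 / 2.2
PR = 5.727

5.727


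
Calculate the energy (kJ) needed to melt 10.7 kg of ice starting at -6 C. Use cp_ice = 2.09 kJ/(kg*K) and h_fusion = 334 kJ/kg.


Sensible heat = cp * dT = 2.09 * 6 = 12.54 kJ/kg
Total per kg = 12.54 + 334 = 346.54 kJ/kg
Q = m * total = 10.7 * 346.54
Q = 3708.0 kJ

3708.0


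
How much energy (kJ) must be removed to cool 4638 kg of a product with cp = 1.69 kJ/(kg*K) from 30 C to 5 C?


dT = 30 - (5) = 25 K
Q = m * cp * dT = 4638 * 1.69 * 25
Q = 195956 kJ

195956


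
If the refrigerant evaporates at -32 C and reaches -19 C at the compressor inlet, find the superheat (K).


Superheat = T_suction - T_evap
Superheat = -19 - (-32)
Superheat = 13 K

13


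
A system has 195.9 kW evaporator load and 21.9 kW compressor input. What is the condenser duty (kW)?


Q_cond = Q_evap + W
Q_cond = 195.9 + 21.9
Q_cond = 217.8 kW

217.8


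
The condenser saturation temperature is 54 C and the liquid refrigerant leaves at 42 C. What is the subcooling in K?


Subcooling = T_cond - T_liquid
Subcooling = 54 - 42
Subcooling = 12 K

12


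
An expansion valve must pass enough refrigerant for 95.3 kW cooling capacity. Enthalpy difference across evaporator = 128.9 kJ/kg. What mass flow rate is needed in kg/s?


m_dot = Q / dh
m_dot = 95.3 / 128.9
m_dot = 0.7393 kg/s

0.7393


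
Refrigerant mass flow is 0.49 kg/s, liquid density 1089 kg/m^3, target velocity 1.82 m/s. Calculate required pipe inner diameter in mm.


A = m_dot / (rho * v) = 0.49 / (1089 * 1.82) = 0.00024722752 m^2
d = sqrt(4*A/pi) * 1000
d = 17.7 mm

17.7


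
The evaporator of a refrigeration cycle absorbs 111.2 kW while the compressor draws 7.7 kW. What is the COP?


COP = Q_evap / W
COP = 111.2 / 7.7
COP = 14.442

14.442


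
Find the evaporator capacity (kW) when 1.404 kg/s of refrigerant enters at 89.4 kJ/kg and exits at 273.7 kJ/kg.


dh = 273.7 - 89.4 = 184.3 kJ/kg
Q_evap = m_dot * dh = 1.404 * 184.3
Q_evap = 258.76 kW

258.76


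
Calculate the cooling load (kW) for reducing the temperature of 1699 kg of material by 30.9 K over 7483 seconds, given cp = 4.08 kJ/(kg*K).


Q = m * cp * dT / t
Q = 1699 * 4.08 * 30.9 / 7483
Q = 28.624 kW

28.624


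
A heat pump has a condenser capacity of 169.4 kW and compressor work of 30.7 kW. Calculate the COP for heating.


COP_hp = Q_cond / W
COP_hp = 169.4 / 30.7
COP_hp = 5.518

5.518


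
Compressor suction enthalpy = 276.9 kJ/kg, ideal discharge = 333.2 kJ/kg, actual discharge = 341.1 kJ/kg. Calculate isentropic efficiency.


dh_ideal = 333.2 - 276.9 = 56.3 kJ/kg
dh_actual = 341.1 - 276.9 = 64.2 kJ/kg
eta_s = dh_ideal / dh_actual = 56.3 / 64.2
eta_s = 0.8769

0.8769


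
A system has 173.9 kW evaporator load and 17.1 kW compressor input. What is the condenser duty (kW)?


Q_cond = Q_evap + W
Q_cond = 173.9 + 17.1
Q_cond = 191.0 kW

191.0


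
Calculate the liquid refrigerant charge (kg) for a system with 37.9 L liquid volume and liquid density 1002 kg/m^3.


Charge = V * rho / 1000
Charge = 37.9 * 1002 / 1000
Charge = 37.98 kg

37.98


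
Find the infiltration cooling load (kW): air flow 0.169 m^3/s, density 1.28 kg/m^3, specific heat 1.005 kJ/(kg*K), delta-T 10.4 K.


Q = V_dot * rho * cp * dT
Q = 0.169 * 1.28 * 1.005 * 10.4
Q = 2.261 kW

2.261


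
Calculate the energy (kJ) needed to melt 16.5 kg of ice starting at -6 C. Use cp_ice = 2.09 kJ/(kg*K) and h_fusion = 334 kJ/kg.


Sensible heat = cp * dT = 2.09 * 6 = 12.54 kJ/kg
Total per kg = 12.54 + 334 = 346.54 kJ/kg
Q = m * total = 16.5 * 346.54
Q = 5717.9 kJ

5717.9


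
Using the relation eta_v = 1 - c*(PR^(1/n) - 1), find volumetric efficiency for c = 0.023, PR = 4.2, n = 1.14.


PR^(1/n) = 4.2^(1/1.14) = 3.52135576
eta_v = 1 - 0.023 * (3.52135576 - 1)
eta_v = 0.942

0.942
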